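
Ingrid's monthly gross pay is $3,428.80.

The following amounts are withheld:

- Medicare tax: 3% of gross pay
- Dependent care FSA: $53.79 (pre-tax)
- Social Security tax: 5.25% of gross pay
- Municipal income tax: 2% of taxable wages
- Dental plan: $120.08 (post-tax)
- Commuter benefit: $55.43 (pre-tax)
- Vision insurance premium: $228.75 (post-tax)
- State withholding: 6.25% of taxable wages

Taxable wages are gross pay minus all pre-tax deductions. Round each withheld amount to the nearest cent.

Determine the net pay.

$2,414.02

Dependent care FSA: $53.79
Commuter benefit: $55.43
Pre-tax total = $53.79 + $55.43 = $109.22
Taxable wages = $3,428.80 − $109.22 = $3,319.58
State withholding: $3,319.58 × 0.0625 = $207.47
Municipal income tax: $3,319.58 × 0.02 = $66.39
Social Security tax: $3,428.80 × 0.0525 = $180.01
Medicare tax: $3,428.80 × 0.03 = $102.86
Vision insurance premium: $228.75
Dental plan: $120.08
Total deductions = $53.79 + $55.43 + $207.47 + $66.39 + $180.01 + $102.86 + $228.75 + $120.08 = $1,014.78
Net pay = $3,428.80 − $1,014.78 = $2,414.02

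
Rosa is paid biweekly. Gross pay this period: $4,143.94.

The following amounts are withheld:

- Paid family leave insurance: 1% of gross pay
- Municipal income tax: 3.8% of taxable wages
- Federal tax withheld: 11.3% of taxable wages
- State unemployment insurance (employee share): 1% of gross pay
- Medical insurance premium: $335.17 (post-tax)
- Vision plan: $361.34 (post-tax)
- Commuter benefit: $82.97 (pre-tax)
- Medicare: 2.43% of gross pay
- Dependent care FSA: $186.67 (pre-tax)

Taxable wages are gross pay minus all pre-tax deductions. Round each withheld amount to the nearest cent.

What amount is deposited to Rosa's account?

$2,409.19

Dependent care FSA: $186.67
Commuter benefit: $82.97
Pre-tax total = $186.67 + $82.97 = $269.64
Taxable wages = $4,143.94 − $269.64 = $3,874.30
Federal tax withheld: $3,874.30 × 0.113 = $437.80
Municipal income tax: $3,874.30 × 0.038 = $147.22
State unemployment insurance (employee share): $4,143.94 × 0.01 = $41.44
Paid family leave insurance: $4,143.94 × 0.01 = $41.44
Medicare: $4,143.94 × 0.0243 = $100.70
Medical insurance premium: $335.17
Vision plan: $361.34
Total deductions = $186.67 + $82.97 + $437.80 + $147.22 + $41.44 + $41.44 + $100.70 + $335.17 + $361.34 = $1,734.75
Net pay = $4,143.94 − $1,734.75 = $2,409.19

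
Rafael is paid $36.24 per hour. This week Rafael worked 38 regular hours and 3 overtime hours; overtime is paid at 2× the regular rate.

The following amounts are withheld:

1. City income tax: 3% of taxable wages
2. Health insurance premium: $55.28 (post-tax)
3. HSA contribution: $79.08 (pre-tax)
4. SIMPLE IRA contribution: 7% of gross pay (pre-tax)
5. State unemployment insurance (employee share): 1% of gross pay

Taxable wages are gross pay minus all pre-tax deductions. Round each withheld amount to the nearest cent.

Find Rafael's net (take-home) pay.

Regular pay: 38 × $36.24 = $1,377.12
Overtime pay: 3 × $36.24 × 2 = $217.44
Gross pay = $1,377.12 + $217.44 = $1,594.56
HSA contribution: $79.08
SIMPLE IRA contribution: $1,594.56 × 0.07 = $111.62
Pre-tax total = $79.08 + $111.62 = $190.70
Taxable wages = $1,594.56 − $190.70 = $1,403.86
City income tax: $1,403.86 × 0.03 = $42.12
State unemployment insurance (employee share): $1,594.56 × 0.01 = $15.95
Health insurance premium: $55.28
Total deductions = $79.08 + $111.62 + $42.12 + $15.95 + $55.28 = $304.05
Net pay = $1,594.56 − $304.05 = $1,290.51

$1,290.51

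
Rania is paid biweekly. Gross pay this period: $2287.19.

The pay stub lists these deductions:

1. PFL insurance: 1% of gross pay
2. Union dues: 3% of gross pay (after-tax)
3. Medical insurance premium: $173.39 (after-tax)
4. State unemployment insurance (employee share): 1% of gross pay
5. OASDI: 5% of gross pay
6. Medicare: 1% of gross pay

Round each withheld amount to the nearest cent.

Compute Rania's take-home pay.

PFL insurance: $2287.19 × 0.01 = $22.87
OASDI: $2287.19 × 0.05 = $114.36
Medicare: $2287.19 × 0.01 = $22.87
State unemployment insurance (employee share): $2287.19 × 0.01 = $22.87
Union dues: $2287.19 × 0.03 = $68.62
Medical insurance premium: $173.39
Total deductions = $22.87 + $114.36 + $22.87 + $22.87 + $68.62 + $173.39 = $424.98
Net pay = $2287.19 − $424.98 = $1862.21

$1862.21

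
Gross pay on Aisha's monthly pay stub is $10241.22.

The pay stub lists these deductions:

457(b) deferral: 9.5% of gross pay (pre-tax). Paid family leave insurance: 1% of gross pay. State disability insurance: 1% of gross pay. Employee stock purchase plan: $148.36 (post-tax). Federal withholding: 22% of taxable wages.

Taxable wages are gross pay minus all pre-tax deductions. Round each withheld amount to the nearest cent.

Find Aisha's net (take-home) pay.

$6876.09

457(b) deferral: $10241.22 × 0.095 = $972.92
Taxable wages = $10241.22 − $972.92 = $9268.30
Federal withholding: $9268.30 × 0.22 = $2039.03
Paid family leave insurance: $10241.22 × 0.01 = $102.41
State disability insurance: $10241.22 × 0.01 = $102.41
Employee stock purchase plan: $148.36
Total deductions = $972.92 + $2039.03 + $102.41 + $102.41 + $148.36 = $3365.13
Net pay = $10241.22 − $3365.13 = $6876.09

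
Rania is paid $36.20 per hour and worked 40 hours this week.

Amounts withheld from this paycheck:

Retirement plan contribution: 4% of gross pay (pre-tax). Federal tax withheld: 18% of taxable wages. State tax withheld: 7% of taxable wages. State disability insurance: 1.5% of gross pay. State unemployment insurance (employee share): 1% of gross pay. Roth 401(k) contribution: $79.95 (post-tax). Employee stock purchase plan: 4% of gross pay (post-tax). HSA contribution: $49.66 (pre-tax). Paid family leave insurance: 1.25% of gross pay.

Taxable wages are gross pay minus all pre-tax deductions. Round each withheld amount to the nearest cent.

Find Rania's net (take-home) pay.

Gross pay: 40 × $36.20 = $1,448.00
Retirement plan contribution: $1,448.00 × 0.04 = $57.92
HSA contribution: $49.66
Pre-tax total = $57.92 + $49.66 = $107.58
Taxable wages = $1,448.00 − $107.58 = $1,340.42
Federal tax withheld: $1,340.42 × 0.18 = $241.28
State tax withheld: $1,340.42 × 0.07 = $93.83
Paid family leave insurance: $1,448.00 × 0.0125 = $18.10
State disability insurance: $1,448.00 × 0.015 = $21.72
State unemployment insurance (employee share): $1,448.00 × 0.01 = $14.48
Roth 401(k) contribution: $79.95
Employee stock purchase plan: $1,448.00 × 0.04 = $57.92
Total deductions = $57.92 + $49.66 + $241.28 + $93.83 + $18.10 + $21.72 + $14.48 + $79.95 + $57.92 = $634.86
Net pay = $1,448.00 − $634.86 = $813.14

$813.14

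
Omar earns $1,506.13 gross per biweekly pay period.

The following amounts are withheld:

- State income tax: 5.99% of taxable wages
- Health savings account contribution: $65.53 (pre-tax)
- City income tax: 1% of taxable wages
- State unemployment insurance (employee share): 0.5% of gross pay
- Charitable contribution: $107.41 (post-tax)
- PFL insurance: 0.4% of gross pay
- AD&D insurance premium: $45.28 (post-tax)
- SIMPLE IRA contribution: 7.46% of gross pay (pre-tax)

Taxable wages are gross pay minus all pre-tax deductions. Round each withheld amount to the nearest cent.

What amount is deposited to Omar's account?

Health savings account contribution: $65.53
SIMPLE IRA contribution: $1,506.13 × 0.0746 = $112.36
Pre-tax total = $65.53 + $112.36 = $177.89
Taxable wages = $1,506.13 − $177.89 = $1,328.24
City income tax: $1,328.24 × 0.01 = $13.28
State income tax: $1,328.24 × 0.0599 = $79.56
State unemployment insurance (employee share): $1,506.13 × 0.005 = $7.53
PFL insurance: $1,506.13 × 0.004 = $6.02
AD&D insurance premium: $45.28
Charitable contribution: $107.41
Total deductions = $65.53 + $112.36 + $13.28 + $79.56 + $7.53 + $6.02 + $45.28 + $107.41 = $436.97
Net pay = $1,506.13 − $436.97 = $1,069.16

$1,069.16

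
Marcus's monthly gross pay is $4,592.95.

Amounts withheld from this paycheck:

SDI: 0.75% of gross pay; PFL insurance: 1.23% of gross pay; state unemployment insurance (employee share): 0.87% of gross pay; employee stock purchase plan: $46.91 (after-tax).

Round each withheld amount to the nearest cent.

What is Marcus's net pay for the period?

State unemployment insurance (employee share): $4,592.95 × 0.0087 = $39.96
SDI: $4,592.95 × 0.0075 = $34.45
PFL insurance: $4,592.95 × 0.0123 = $56.49
Employee stock purchase plan: $46.91
Total deductions = $39.96 + $34.45 + $56.49 + $46.91 = $177.81
Net pay = $4,592.95 − $177.81 = $4,415.14

$4,415.14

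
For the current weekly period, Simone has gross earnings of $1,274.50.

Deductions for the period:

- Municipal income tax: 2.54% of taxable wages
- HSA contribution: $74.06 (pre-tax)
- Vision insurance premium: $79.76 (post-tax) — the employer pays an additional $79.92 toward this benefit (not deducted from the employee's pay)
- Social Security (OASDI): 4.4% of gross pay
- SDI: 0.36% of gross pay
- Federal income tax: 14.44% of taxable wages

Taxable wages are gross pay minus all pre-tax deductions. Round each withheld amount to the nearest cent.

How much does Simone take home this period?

HSA contribution: $74.06
Taxable wages = $1,274.50 − $74.06 = $1,200.44
Municipal income tax: $1,200.44 × 0.0254 = $30.49
Federal income tax: $1,200.44 × 0.1444 = $173.34
SDI: $1,274.50 × 0.0036 = $4.59
Social Security (OASDI): $1,274.50 × 0.044 = $56.08
Vision insurance premium: $79.76
(Employer's $79.92 toward vision insurance premium is not withheld from the employee.)
Total deductions = $74.06 + $30.49 + $173.34 + $4.59 + $56.08 + $79.76 = $418.32
Net pay = $1,274.50 − $418.32 = $856.18

$856.18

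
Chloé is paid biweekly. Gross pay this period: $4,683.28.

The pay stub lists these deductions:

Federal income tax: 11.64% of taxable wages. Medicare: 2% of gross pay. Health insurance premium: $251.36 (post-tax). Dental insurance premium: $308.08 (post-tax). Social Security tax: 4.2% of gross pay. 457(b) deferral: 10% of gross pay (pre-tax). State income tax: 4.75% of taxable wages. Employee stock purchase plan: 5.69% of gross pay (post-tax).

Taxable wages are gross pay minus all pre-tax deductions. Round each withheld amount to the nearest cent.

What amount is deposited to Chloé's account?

$2,407.83

457(b) deferral: $4,683.28 × 0.1 = $468.33
Taxable wages = $4,683.28 − $468.33 = $4,214.95
State income tax: $4,214.95 × 0.0475 = $200.21
Federal income tax: $4,214.95 × 0.1164 = $490.62
Medicare: $4,683.28 × 0.02 = $93.67
Social Security tax: $4,683.28 × 0.042 = $196.70
Dental insurance premium: $308.08
Employee stock purchase plan: $4,683.28 × 0.0569 = $266.48
Health insurance premium: $251.36
Total deductions = $468.33 + $200.21 + $490.62 + $93.67 + $196.70 + $308.08 + $266.48 + $251.36 = $2,275.45
Net pay = $4,683.28 − $2,275.45 = $2,407.83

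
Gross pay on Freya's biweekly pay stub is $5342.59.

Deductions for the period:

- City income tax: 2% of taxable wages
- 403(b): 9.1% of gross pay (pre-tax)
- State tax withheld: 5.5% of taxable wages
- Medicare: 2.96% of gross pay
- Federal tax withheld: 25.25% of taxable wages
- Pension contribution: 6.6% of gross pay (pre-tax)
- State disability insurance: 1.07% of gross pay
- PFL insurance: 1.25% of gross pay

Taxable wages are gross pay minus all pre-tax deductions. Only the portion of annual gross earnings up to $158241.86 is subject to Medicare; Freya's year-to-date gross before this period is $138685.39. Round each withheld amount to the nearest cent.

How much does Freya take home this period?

Pension contribution: $5342.59 × 0.066 = $352.61
403(b): $5342.59 × 0.091 = $486.18
Pre-tax total = $352.61 + $486.18 = $838.79
Taxable wages = $5342.59 − $838.79 = $4503.80
City income tax: $4503.80 × 0.02 = $90.08
State tax withheld: $4503.80 × 0.055 = $247.71
Federal tax withheld: $4503.80 × 0.2525 = $1137.21
Medicare: cap not yet reached, full $5342.59 is subject → $5342.59 × 0.0296 = $158.14
State disability insurance: $5342.59 × 0.0107 = $57.17
PFL insurance: $5342.59 × 0.0125 = $66.78
Total deductions = $352.61 + $486.18 + $90.08 + $247.71 + $1137.21 + $158.14 + $57.17 + $66.78 = $2595.88
Net pay = $5342.59 − $2595.88 = $2746.71

$2746.71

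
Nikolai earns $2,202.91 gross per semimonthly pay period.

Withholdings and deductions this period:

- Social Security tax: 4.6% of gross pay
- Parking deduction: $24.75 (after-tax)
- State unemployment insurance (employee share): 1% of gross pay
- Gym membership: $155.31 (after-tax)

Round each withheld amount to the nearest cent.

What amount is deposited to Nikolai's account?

$1,899.49

Social Security tax: $2,202.91 × 0.046 = $101.33
State unemployment insurance (employee share): $2,202.91 × 0.01 = $22.03
Parking deduction: $24.75
Gym membership: $155.31
Total deductions = $101.33 + $22.03 + $24.75 + $155.31 = $303.42
Net pay = $2,202.91 − $303.42 = $1,899.49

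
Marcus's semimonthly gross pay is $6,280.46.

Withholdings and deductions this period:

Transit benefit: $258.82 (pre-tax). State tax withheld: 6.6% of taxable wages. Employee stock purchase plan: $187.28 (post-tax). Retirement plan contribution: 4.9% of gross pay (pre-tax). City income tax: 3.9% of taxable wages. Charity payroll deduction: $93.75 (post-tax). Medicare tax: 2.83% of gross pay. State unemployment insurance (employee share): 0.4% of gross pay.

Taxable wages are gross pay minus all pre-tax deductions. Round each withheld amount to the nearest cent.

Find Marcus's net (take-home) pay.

Transit benefit: $258.82
Retirement plan contribution: $6,280.46 × 0.049 = $307.74
Pre-tax total = $258.82 + $307.74 = $566.56
Taxable wages = $6,280.46 − $566.56 = $5,713.90
City income tax: $5,713.90 × 0.039 = $222.84
State tax withheld: $5,713.90 × 0.066 = $377.12
Medicare tax: $6,280.46 × 0.0283 = $177.74
State unemployment insurance (employee share): $6,280.46 × 0.004 = $25.12
Employee stock purchase plan: $187.28
Charity payroll deduction: $93.75
Total deductions = $258.82 + $307.74 + $222.84 + $377.12 + $177.74 + $25.12 + $187.28 + $93.75 = $1,650.41
Net pay = $6,280.46 − $1,650.41 = $4,630.05

$4,630.05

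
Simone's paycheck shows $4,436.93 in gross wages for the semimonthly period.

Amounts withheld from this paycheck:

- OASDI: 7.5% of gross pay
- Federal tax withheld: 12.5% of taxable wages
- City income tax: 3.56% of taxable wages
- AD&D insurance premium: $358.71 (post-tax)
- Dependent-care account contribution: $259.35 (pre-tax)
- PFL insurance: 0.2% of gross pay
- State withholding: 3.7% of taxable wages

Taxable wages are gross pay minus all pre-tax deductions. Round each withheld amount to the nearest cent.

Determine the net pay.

Dependent-care account contribution: $259.35
Taxable wages = $4,436.93 − $259.35 = $4,177.58
City income tax: $4,177.58 × 0.0356 = $148.72
State withholding: $4,177.58 × 0.037 = $154.57
Federal tax withheld: $4,177.58 × 0.125 = $522.20
PFL insurance: $4,436.93 × 0.002 = $8.87
OASDI: $4,436.93 × 0.075 = $332.77
AD&D insurance premium: $358.71
Total deductions = $259.35 + $148.72 + $154.57 + $522.20 + $8.87 + $332.77 + $358.71 = $1,785.19
Net pay = $4,436.93 − $1,785.19 = $2,651.74

$2,651.74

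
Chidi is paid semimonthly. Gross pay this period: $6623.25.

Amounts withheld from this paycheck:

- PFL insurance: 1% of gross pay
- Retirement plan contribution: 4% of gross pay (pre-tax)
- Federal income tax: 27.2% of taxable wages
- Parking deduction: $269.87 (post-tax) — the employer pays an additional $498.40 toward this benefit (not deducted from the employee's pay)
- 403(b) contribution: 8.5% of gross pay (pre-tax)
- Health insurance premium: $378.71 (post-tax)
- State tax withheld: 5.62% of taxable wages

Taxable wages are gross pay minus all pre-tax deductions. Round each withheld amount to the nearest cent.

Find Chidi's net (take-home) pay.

$3178.50

403(b) contribution: $6623.25 × 0.085 = $562.98
Retirement plan contribution: $6623.25 × 0.04 = $264.93
Pre-tax total = $562.98 + $264.93 = $827.91
Taxable wages = $6623.25 − $827.91 = $5795.34
Federal income tax: $5795.34 × 0.272 = $1576.33
State tax withheld: $5795.34 × 0.0562 = $325.70
PFL insurance: $6623.25 × 0.01 = $66.23
Parking deduction: $269.87
Health insurance premium: $378.71
(Employer's $498.40 toward parking deduction is not withheld from the employee.)
Total deductions = $562.98 + $264.93 + $1576.33 + $325.70 + $66.23 + $269.87 + $378.71 = $3444.75
Net pay = $6623.25 − $3444.75 = $3178.50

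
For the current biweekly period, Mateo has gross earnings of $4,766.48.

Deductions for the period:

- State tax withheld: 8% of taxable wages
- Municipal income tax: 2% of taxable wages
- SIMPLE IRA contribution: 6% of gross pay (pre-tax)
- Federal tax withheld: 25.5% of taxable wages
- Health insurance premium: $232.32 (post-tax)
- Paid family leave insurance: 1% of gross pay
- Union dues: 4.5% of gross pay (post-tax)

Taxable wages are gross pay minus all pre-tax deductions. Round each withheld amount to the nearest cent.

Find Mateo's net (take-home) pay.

$2,395.45

SIMPLE IRA contribution: $4,766.48 × 0.06 = $285.99
Taxable wages = $4,766.48 − $285.99 = $4,480.49
Federal tax withheld: $4,480.49 × 0.255 = $1,142.52
Municipal income tax: $4,480.49 × 0.02 = $89.61
State tax withheld: $4,480.49 × 0.08 = $358.44
Paid family leave insurance: $4,766.48 × 0.01 = $47.66
Union dues: $4,766.48 × 0.045 = $214.49
Health insurance premium: $232.32
Total deductions = $285.99 + $1,142.52 + $89.61 + $358.44 + $47.66 + $214.49 + $232.32 = $2,371.03
Net pay = $4,766.48 − $2,371.03 = $2,395.45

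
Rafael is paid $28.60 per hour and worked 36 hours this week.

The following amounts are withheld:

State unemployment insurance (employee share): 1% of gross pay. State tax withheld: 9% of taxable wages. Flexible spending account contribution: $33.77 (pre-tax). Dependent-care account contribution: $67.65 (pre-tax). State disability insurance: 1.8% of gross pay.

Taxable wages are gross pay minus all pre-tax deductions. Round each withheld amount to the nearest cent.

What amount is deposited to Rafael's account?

Gross pay: 36 × $28.60 = $1,029.60
Flexible spending account contribution: $33.77
Dependent-care account contribution: $67.65
Pre-tax total = $33.77 + $67.65 = $101.42
Taxable wages = $1,029.60 − $101.42 = $928.18
State tax withheld: $928.18 × 0.09 = $83.54
State unemployment insurance (employee share): $1,029.60 × 0.01 = $10.30
State disability insurance: $1,029.60 × 0.018 = $18.53
Total deductions = $33.77 + $67.65 + $83.54 + $10.30 + $18.53 = $213.79
Net pay = $1,029.60 − $213.79 = $815.81

$815.81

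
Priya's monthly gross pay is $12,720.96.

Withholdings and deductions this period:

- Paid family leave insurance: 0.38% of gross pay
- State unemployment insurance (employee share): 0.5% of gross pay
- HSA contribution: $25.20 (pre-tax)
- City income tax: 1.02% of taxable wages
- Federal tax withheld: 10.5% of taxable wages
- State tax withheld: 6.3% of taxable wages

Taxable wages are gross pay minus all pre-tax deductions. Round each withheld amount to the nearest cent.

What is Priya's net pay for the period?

$10,321.44

HSA contribution: $25.20
Taxable wages = $12,720.96 − $25.20 = $12,695.76
State tax withheld: $12,695.76 × 0.063 = $799.83
City income tax: $12,695.76 × 0.0102 = $129.50
Federal tax withheld: $12,695.76 × 0.105 = $1,333.05
Paid family leave insurance: $12,720.96 × 0.0038 = $48.34
State unemployment insurance (employee share): $12,720.96 × 0.005 = $63.60
Total deductions = $25.20 + $799.83 + $129.50 + $1,333.05 + $48.34 + $63.60 = $2,399.52
Net pay = $12,720.96 − $2,399.52 = $10,321.44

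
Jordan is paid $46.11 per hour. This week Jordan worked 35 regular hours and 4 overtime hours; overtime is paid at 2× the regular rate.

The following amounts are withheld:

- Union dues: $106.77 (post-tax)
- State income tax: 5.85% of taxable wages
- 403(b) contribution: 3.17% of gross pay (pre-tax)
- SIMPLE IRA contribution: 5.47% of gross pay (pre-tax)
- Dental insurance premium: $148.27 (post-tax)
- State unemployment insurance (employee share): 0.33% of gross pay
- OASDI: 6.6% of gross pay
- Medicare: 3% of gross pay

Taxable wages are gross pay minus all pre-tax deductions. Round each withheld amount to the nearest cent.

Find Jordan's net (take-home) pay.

$1,253.53

Regular pay: 35 × $46.11 = $1,613.85
Overtime pay: 4 × $46.11 × 2 = $368.88
Gross pay = $1,613.85 + $368.88 = $1,982.73
403(b) contribution: $1,982.73 × 0.0317 = $62.85
SIMPLE IRA contribution: $1,982.73 × 0.0547 = $108.46
Pre-tax total = $62.85 + $108.46 = $171.31
Taxable wages = $1,982.73 − $171.31 = $1,811.42
State income tax: $1,811.42 × 0.0585 = $105.97
Medicare: $1,982.73 × 0.03 = $59.48
State unemployment insurance (employee share): $1,982.73 × 0.0033 = $6.54
OASDI: $1,982.73 × 0.066 = $130.86
Dental insurance premium: $148.27
Union dues: $106.77
Total deductions = $62.85 + $108.46 + $105.97 + $59.48 + $6.54 + $130.86 + $148.27 + $106.77 = $729.20
Net pay = $1,982.73 − $729.20 = $1,253.53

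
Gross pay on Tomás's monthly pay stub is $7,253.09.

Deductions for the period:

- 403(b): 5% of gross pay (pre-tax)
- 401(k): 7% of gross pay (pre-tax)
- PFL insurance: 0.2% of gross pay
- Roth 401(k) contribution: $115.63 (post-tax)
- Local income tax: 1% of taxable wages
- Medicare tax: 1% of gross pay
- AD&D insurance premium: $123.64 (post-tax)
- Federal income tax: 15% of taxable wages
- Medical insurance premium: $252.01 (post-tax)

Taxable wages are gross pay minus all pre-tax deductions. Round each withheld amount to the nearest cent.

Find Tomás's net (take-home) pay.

403(b): $7,253.09 × 0.05 = $362.65
401(k): $7,253.09 × 0.07 = $507.72
Pre-tax total = $362.65 + $507.72 = $870.37
Taxable wages = $7,253.09 − $870.37 = $6,382.72
Local income tax: $6,382.72 × 0.01 = $63.83
Federal income tax: $6,382.72 × 0.15 = $957.41
PFL insurance: $7,253.09 × 0.002 = $14.51
Medicare tax: $7,253.09 × 0.01 = $72.53
Roth 401(k) contribution: $115.63
Medical insurance premium: $252.01
AD&D insurance premium: $123.64
Total deductions = $362.65 + $507.72 + $63.83 + $957.41 + $14.51 + $72.53 + $115.63 + $252.01 + $123.64 = $2,469.93
Net pay = $7,253.09 − $2,469.93 = $4,783.16

$4,783.16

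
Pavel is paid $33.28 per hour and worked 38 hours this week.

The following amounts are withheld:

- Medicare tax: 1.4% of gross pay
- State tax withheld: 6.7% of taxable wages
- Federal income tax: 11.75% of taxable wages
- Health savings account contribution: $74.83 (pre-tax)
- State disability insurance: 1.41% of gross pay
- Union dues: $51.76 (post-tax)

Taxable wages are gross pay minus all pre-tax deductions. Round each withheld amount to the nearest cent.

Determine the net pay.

Gross pay: 38 × $33.28 = $1264.64
Health savings account contribution: $74.83
Taxable wages = $1264.64 − $74.83 = $1189.81
State tax withheld: $1189.81 × 0.067 = $79.72
Federal income tax: $1189.81 × 0.1175 = $139.80
State disability insurance: $1264.64 × 0.0141 = $17.83
Medicare tax: $1264.64 × 0.014 = $17.70
Union dues: $51.76
Total deductions = $74.83 + $79.72 + $139.80 + $17.83 + $17.70 + $51.76 = $381.64
Net pay = $1264.64 − $381.64 = $883.00

$883.00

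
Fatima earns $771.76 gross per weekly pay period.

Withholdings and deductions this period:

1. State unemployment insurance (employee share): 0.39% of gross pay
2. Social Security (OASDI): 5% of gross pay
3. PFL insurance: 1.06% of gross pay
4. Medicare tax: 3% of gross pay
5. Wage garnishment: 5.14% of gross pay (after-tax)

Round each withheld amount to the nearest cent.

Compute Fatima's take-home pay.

$659.16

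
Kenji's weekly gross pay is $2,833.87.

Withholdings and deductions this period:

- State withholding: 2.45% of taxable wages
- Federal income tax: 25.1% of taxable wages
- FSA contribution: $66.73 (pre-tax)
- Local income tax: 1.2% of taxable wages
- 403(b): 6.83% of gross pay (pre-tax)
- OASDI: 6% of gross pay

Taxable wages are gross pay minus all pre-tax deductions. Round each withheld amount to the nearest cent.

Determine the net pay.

403(b): $2,833.87 × 0.0683 = $193.55
FSA contribution: $66.73
Pre-tax total = $193.55 + $66.73 = $260.28
Taxable wages = $2,833.87 − $260.28 = $2,573.59
Local income tax: $2,573.59 × 0.012 = $30.88
State withholding: $2,573.59 × 0.0245 = $63.05
Federal income tax: $2,573.59 × 0.251 = $645.97
OASDI: $2,833.87 × 0.06 = $170.03
Total deductions = $193.55 + $66.73 + $30.88 + $63.05 + $645.97 + $170.03 = $1,170.21
Net pay = $2,833.87 − $1,170.21 = $1,663.66

$1,663.66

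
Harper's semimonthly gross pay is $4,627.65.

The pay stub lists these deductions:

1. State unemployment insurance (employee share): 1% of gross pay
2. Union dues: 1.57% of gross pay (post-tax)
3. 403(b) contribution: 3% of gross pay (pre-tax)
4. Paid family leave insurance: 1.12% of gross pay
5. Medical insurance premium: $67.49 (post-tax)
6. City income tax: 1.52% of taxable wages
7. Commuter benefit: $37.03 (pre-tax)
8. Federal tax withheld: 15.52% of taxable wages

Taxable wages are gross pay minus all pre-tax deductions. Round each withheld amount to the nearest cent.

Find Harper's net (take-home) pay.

$3,454.95

403(b) contribution: $4,627.65 × 0.03 = $138.83
Commuter benefit: $37.03
Pre-tax total = $138.83 + $37.03 = $175.86
Taxable wages = $4,627.65 − $175.86 = $4,451.79
City income tax: $4,451.79 × 0.0152 = $67.67
Federal tax withheld: $4,451.79 × 0.1552 = $690.92
State unemployment insurance (employee share): $4,627.65 × 0.01 = $46.28
Paid family leave insurance: $4,627.65 × 0.0112 = $51.83
Union dues: $4,627.65 × 0.0157 = $72.65
Medical insurance premium: $67.49
Total deductions = $138.83 + $37.03 + $67.67 + $690.92 + $46.28 + $51.83 + $72.65 + $67.49 = $1,172.70
Net pay = $4,627.65 − $1,172.70 = $3,454.95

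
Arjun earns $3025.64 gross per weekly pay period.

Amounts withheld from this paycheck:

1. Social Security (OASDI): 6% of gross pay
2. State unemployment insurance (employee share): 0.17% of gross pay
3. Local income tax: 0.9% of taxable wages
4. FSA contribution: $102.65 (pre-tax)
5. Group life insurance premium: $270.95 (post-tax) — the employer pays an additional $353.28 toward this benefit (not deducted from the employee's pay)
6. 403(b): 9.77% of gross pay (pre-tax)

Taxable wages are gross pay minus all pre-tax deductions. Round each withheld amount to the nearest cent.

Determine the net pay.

$2146.10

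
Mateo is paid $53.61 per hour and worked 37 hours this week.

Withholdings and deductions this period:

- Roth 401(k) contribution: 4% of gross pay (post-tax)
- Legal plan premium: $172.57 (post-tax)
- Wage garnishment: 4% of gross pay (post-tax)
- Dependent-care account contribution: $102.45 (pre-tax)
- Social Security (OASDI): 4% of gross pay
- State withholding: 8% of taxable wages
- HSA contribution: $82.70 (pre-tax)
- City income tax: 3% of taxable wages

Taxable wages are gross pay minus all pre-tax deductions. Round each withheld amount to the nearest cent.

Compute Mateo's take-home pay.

Gross pay: 37 × $53.61 = $1983.57
HSA contribution: $82.70
Dependent-care account contribution: $102.45
Pre-tax total = $82.70 + $102.45 = $185.15
Taxable wages = $1983.57 − $185.15 = $1798.42
State withholding: $1798.42 × 0.08 = $143.87
City income tax: $1798.42 × 0.03 = $53.95
Social Security (OASDI): $1983.57 × 0.04 = $79.34
Roth 401(k) contribution: $1983.57 × 0.04 = $79.34
Wage garnishment: $1983.57 × 0.04 = $79.34
Legal plan premium: $172.57
Total deductions = $82.70 + $102.45 + $143.87 + $53.95 + $79.34 + $79.34 + $79.34 + $172.57 = $793.56
Net pay = $1983.57 − $793.56 = $1190.01

$1190.01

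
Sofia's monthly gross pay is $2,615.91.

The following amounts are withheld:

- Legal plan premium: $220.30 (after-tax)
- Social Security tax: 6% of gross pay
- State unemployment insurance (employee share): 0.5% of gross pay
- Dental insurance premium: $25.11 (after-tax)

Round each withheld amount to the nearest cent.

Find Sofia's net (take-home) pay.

$2,200.47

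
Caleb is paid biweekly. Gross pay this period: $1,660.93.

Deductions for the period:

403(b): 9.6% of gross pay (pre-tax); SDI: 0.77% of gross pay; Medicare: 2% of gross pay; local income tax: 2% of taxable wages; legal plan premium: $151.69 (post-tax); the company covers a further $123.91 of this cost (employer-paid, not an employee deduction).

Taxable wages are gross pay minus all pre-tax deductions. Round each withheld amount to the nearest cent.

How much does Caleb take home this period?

403(b): $1,660.93 × 0.096 = $159.45
Taxable wages = $1,660.93 − $159.45 = $1,501.48
Local income tax: $1,501.48 × 0.02 = $30.03
Medicare: $1,660.93 × 0.02 = $33.22
SDI: $1,660.93 × 0.0077 = $12.79
Legal plan premium: $151.69
(Employer's $123.91 toward legal plan premium is not withheld from the employee.)
Total deductions = $159.45 + $30.03 + $33.22 + $12.79 + $151.69 = $387.18
Net pay = $1,660.93 − $387.18 = $1,273.75

$1,273.75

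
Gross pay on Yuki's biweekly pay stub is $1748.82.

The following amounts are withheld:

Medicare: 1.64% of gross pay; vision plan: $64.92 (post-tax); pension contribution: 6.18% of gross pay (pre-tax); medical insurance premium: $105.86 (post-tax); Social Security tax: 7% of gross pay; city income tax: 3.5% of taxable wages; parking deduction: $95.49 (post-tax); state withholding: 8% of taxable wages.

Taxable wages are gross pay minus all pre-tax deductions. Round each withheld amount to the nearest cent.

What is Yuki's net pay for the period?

$1034.68

Pension contribution: $1748.82 × 0.0618 = $108.08
Taxable wages = $1748.82 − $108.08 = $1640.74
City income tax: $1640.74 × 0.035 = $57.43
State withholding: $1640.74 × 0.08 = $131.26
Medicare: $1748.82 × 0.0164 = $28.68
Social Security tax: $1748.82 × 0.07 = $122.42
Parking deduction: $95.49
Medical insurance premium: $105.86
Vision plan: $64.92
Total deductions = $108.08 + $57.43 + $131.26 + $28.68 + $122.42 + $95.49 + $105.86 + $64.92 = $714.14
Net pay = $1748.82 − $714.14 = $1034.68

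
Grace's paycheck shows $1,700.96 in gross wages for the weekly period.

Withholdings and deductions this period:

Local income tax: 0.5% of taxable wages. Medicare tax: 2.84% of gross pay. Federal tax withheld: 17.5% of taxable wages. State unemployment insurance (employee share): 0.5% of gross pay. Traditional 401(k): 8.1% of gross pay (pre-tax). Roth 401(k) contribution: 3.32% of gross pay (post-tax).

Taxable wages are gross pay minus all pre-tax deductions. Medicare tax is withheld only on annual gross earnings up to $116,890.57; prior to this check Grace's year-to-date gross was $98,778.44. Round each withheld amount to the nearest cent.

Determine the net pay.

$1,168.52

Traditional 401(k): $1,700.96 × 0.081 = $137.78
Taxable wages = $1,700.96 − $137.78 = $1,563.18
Federal tax withheld: $1,563.18 × 0.175 = $273.56
Local income tax: $1,563.18 × 0.005 = $7.82
Medicare tax: cap not yet reached, full $1,700.96 is subject → $1,700.96 × 0.0284 = $48.31
State unemployment insurance (employee share): $1,700.96 × 0.005 = $8.50
Roth 401(k) contribution: $1,700.96 × 0.0332 = $56.47
Total deductions = $137.78 + $273.56 + $7.82 + $48.31 + $8.50 + $56.47 = $532.44
Net pay = $1,700.96 − $532.44 = $1,168.52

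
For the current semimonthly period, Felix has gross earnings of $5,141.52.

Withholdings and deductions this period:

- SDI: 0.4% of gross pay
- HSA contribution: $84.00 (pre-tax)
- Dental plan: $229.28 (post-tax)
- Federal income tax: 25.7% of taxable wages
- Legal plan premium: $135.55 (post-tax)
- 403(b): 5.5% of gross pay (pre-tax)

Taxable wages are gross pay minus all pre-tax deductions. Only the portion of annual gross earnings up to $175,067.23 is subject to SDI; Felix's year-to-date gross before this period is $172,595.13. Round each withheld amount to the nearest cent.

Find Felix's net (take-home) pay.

$3,172.91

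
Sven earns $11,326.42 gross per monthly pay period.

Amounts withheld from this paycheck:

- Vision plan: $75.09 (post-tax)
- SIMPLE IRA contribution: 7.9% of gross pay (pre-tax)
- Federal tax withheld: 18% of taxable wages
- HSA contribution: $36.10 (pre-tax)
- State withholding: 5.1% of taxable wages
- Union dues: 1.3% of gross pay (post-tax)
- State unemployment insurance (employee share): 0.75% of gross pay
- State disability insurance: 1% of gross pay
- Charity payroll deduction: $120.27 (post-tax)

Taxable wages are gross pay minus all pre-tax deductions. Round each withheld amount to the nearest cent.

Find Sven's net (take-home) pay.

HSA contribution: $36.10
SIMPLE IRA contribution: $11,326.42 × 0.079 = $894.79
Pre-tax total = $36.10 + $894.79 = $930.89
Taxable wages = $11,326.42 − $930.89 = $10,395.53
State withholding: $10,395.53 × 0.051 = $530.17
Federal tax withheld: $10,395.53 × 0.18 = $1,871.20
State disability insurance: $11,326.42 × 0.01 = $113.26
State unemployment insurance (employee share): $11,326.42 × 0.0075 = $84.95
Union dues: $11,326.42 × 0.013 = $147.24
Vision plan: $75.09
Charity payroll deduction: $120.27
Total deductions = $36.10 + $894.79 + $530.17 + $1,871.20 + $113.26 + $84.95 + $147.24 + $75.09 + $120.27 = $3,873.07
Net pay = $11,326.42 − $3,873.07 = $7,453.35

$7,453.35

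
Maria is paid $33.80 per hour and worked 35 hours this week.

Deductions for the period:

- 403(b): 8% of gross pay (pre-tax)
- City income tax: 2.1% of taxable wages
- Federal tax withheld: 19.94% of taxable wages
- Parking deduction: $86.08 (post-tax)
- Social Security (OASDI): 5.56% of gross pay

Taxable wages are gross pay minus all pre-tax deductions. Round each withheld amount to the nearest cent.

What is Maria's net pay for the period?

Gross pay: 35 × $33.80 = $1,183.00
403(b): $1,183.00 × 0.08 = $94.64
Taxable wages = $1,183.00 − $94.64 = $1,088.36
Federal tax withheld: $1,088.36 × 0.1994 = $217.02
City income tax: $1,088.36 × 0.021 = $22.86
Social Security (OASDI): $1,183.00 × 0.0556 = $65.77
Parking deduction: $86.08
Total deductions = $94.64 + $217.02 + $22.86 + $65.77 + $86.08 = $486.37
Net pay = $1,183.00 − $486.37 = $696.63

$696.63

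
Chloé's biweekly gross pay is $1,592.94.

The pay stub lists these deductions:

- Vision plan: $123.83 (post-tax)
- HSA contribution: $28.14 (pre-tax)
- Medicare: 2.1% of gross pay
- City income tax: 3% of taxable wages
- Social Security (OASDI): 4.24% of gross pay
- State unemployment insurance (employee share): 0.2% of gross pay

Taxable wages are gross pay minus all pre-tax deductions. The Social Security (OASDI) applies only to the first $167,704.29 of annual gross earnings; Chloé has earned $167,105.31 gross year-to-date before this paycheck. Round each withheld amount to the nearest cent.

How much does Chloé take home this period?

$1,331.99

HSA contribution: $28.14
Taxable wages = $1,592.94 − $28.14 = $1,564.80
City income tax: $1,564.80 × 0.03 = $46.94
State unemployment insurance (employee share): $1,592.94 × 0.002 = $3.19
Medicare: $1,592.94 × 0.021 = $33.45
Social Security (OASDI): only $167,704.29 − $167,105.31 = $598.98 of this check is subject → $598.98 × 0.0424 = $25.40
Vision plan: $123.83
Total deductions = $28.14 + $46.94 + $3.19 + $33.45 + $25.40 + $123.83 = $260.95
Net pay = $1,592.94 − $260.95 = $1,331.99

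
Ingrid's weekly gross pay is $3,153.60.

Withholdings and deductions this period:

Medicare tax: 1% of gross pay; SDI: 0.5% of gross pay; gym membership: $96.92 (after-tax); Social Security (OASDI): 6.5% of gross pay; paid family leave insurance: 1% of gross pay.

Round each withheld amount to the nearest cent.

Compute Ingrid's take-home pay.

$2,772.85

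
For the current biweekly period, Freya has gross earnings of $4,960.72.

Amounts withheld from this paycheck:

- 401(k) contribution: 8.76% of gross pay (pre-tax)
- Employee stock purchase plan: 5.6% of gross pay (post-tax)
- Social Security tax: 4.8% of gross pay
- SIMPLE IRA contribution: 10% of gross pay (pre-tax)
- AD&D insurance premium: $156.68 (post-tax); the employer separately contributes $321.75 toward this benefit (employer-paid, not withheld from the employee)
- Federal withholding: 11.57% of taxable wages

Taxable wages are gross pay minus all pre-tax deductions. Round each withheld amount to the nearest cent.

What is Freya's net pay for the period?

$2,891.22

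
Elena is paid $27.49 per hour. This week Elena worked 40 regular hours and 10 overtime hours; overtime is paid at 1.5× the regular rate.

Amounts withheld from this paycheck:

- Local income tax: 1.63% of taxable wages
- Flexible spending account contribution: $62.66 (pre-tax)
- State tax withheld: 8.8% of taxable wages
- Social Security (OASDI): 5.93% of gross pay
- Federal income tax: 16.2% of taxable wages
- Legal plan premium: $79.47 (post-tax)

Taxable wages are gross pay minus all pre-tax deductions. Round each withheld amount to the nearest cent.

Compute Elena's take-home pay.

$894.22

Regular pay: 40 × $27.49 = $1,099.60
Overtime pay: 10 × $27.49 × 1.5 = $412.35
Gross pay = $1,099.60 + $412.35 = $1,511.95
Flexible spending account contribution: $62.66
Taxable wages = $1,511.95 − $62.66 = $1,449.29
Local income tax: $1,449.29 × 0.0163 = $23.62
Federal income tax: $1,449.29 × 0.162 = $234.78
State tax withheld: $1,449.29 × 0.088 = $127.54
Social Security (OASDI): $1,511.95 × 0.0593 = $89.66
Legal plan premium: $79.47
Total deductions = $62.66 + $23.62 + $234.78 + $127.54 + $89.66 + $79.47 = $617.73
Net pay = $1,511.95 − $617.73 = $894.22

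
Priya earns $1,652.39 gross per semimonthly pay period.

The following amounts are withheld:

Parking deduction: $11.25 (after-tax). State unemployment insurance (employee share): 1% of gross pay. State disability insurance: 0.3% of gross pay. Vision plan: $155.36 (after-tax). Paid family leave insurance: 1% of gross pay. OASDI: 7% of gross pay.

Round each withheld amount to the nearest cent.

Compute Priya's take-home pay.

$1,332.11

State unemployment insurance (employee share): $1,652.39 × 0.01 = $16.52
State disability insurance: $1,652.39 × 0.003 = $4.96
Paid family leave insurance: $1,652.39 × 0.01 = $16.52
OASDI: $1,652.39 × 0.07 = $115.67
Parking deduction: $11.25
Vision plan: $155.36
Total deductions = $16.52 + $4.96 + $16.52 + $115.67 + $11.25 + $155.36 = $320.28
Net pay = $1,652.39 − $320.28 = $1,332.11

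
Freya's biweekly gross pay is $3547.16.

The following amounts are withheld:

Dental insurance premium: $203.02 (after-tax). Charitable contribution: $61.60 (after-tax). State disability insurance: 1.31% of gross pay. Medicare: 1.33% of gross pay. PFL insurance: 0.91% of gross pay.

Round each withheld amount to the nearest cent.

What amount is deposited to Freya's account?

$3156.61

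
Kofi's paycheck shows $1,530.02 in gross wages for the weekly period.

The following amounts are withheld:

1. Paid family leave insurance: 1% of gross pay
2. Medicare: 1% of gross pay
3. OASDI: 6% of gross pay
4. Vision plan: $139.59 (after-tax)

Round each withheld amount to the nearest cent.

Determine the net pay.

$1,268.03

Medicare: $1,530.02 × 0.01 = $15.30
OASDI: $1,530.02 × 0.06 = $91.80
Paid family leave insurance: $1,530.02 × 0.01 = $15.30
Vision plan: $139.59
Total deductions = $15.30 + $91.80 + $15.30 + $139.59 = $261.99
Net pay = $1,530.02 − $261.99 = $1,268.03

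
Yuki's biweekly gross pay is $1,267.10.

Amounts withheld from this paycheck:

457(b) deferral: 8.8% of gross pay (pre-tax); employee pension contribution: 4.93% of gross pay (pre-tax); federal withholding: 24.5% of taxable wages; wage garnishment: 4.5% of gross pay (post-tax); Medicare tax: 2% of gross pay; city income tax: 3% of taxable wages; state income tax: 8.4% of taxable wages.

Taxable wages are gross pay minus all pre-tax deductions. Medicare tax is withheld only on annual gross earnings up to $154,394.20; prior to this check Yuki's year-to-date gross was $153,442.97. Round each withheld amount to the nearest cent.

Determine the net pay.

457(b) deferral: $1,267.10 × 0.088 = $111.50
Employee pension contribution: $1,267.10 × 0.0493 = $62.47
Pre-tax total = $111.50 + $62.47 = $173.97
Taxable wages = $1,267.10 − $173.97 = $1,093.13
Federal withholding: $1,093.13 × 0.245 = $267.82
City income tax: $1,093.13 × 0.03 = $32.79
State income tax: $1,093.13 × 0.084 = $91.82
Medicare tax: only $154,394.20 − $153,442.97 = $951.23 of this check is subject → $951.23 × 0.02 = $19.02
Wage garnishment: $1,267.10 × 0.045 = $57.02
Total deductions = $111.50 + $62.47 + $267.82 + $32.79 + $91.82 + $19.02 + $57.02 = $642.44
Net pay = $1,267.10 − $642.44 = $624.66

$624.66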